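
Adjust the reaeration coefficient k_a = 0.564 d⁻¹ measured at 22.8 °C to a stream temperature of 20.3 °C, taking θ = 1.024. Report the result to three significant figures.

k_a(T₂) = k_a(T₁) · θ^(T₂−T₁) = 0.564 × 1.024^(20.3−22.8)
= 0.564 × 1.024^-2.50 = 0.564 × 0.9424 = 0.5315 d⁻¹.

k_a ≈ 0.532 d⁻¹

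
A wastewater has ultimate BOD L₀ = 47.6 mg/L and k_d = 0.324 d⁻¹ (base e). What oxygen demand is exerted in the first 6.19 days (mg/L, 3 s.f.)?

y ≈ 41.2 mg/L

y_t = L₀(1 − e^(−k_d t)) = 47.6 × (1 − e^(−0.324×6.19))
= 47.6 × (1 − 0.1346) = 47.6 × 0.8654 = 41.19 mg/L.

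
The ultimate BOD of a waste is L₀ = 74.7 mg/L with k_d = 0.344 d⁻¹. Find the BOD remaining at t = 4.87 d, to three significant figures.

L ≈ 14.0 mg/L

L_t = L₀ e^(−k_d t) = 74.7 × e^(−0.344×4.87) = 74.7 × 0.1873 = 13.99 mg/L.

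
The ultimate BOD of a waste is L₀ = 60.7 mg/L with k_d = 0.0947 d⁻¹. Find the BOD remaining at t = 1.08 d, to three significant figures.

L ≈ 54.8 mg/L

L_t = L₀ e^(−k_d t) = 60.7 × e^(−0.0947×1.08) = 60.7 × 0.9028 = 54.80 mg/L.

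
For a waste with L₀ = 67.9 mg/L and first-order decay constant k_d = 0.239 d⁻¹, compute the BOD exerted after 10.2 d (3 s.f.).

y_t = L₀(1 − e^(−k_d t)) = 67.9 × (1 − e^(−0.239×10.2))
= 67.9 × (1 − 0.08735) = 67.9 × 0.9126 = 61.97 mg/L.

y ≈ 62.0 mg/L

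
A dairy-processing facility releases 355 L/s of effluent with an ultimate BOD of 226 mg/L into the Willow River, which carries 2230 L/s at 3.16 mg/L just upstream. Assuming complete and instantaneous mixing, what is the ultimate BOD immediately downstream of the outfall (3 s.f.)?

33.8 mg/L

Flow-weighted mixing: C = (Q_r C_r + Q_w C_w)/(Q_r + Q_w)
= (2230×3.16 + 355×226)/(2230 + 355) = 87280/2585 = 33.76 mg/L.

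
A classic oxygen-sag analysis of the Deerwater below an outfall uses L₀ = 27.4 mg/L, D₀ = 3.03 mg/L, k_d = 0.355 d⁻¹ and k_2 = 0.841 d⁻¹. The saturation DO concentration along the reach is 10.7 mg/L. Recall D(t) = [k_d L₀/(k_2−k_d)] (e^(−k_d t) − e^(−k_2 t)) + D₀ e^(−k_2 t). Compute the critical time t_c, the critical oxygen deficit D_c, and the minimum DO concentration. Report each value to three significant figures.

t_c ≈ 1.44 d; D_c ≈ 6.94 mg/L; min DO ≈ 3.76 mg/L

t_c = [1/(k_2−k_d)] ln[(k_2/k_d)(1 − D₀(k_2−k_d)/(k_d L₀))]
= [1/(0.841−0.355)] ln[(0.841/0.355)(1 − 3.03×0.4860/(0.355×27.4))]
= (1/0.4860) ln[2.369 × 0.8486] = 2.058 × ln(2.010) = 2.058 × 0.6983 = 1.437 d.
D_c = (k_d/k_2) L₀ e^(−k_d t_c) = (0.355/0.841) × 27.4 × e^(−0.355×1.437) = 0.4221 × 27.4 × 0.6004 = 6.945 mg/L.
Minimum DO = C_s − D_c = 10.7 − 6.945 = 3.755 mg/L.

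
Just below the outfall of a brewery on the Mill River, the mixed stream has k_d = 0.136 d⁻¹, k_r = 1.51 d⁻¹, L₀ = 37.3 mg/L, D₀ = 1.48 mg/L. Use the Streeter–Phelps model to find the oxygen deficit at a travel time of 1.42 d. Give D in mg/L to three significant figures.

D ≈ 2.78 mg/L

k_d L₀/(k_r−k_d) = 0.136×37.3/(1.51−0.136) = 5.073/1.374 = 3.692 mg/L.
e^(−k_d t) = e^(−0.136×1.420) = 0.8244; e^(−k_r t) = e^(−1.51×1.420) = 0.1172.
D = 3.692 × (0.8244 − 0.1172) + 1.48 × 0.1172 = 2.611 + 0.1734 = 2.784 mg/L.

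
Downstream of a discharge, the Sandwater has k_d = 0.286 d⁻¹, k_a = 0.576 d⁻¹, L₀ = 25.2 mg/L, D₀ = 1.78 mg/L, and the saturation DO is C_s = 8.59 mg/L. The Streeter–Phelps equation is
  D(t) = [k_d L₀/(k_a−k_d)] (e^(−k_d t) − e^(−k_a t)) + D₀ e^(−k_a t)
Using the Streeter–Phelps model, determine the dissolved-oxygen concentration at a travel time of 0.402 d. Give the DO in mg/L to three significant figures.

DO ≈ 4.74 mg/L

k_d L₀/(k_a−k_d) = 0.286×25.2/(0.576−0.286) = 7.207/0.2900 = 24.85 mg/L.
e^(−k_d t) = e^(−0.286×0.4020) = 0.8914; e^(−k_a t) = e^(−0.576×0.4020) = 0.7933.
D = 24.85 × (0.8914 − 0.7933) + 1.78 × 0.7933 = 2.438 + 1.412 = 3.850 mg/L.
DO = C_s − D = 8.59 − 3.850 = 4.740 mg/L.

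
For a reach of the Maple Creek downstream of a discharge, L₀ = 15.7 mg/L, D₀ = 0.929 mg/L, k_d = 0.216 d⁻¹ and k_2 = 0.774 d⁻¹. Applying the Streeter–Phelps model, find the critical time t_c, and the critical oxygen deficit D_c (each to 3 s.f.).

t_c = [1/(k_2−k_d)] ln[(k_2/k_d)(1 − D₀(k_2−k_d)/(k_d L₀))]
= [1/(0.774−0.216)] ln[(0.774/0.216)(1 − 0.929×0.5580/(0.216×15.7))]
= (1/0.5580) ln[3.583 × 0.8471] = 1.792 × ln(3.036) = 1.792 × 1.110 = 1.990 d.
D_c = (k_d/k_2) L₀ e^(−k_d t_c) = (0.216/0.774) × 15.7 × e^(−0.216×1.990) = 0.2791 × 15.7 × 0.6506 = 2.851 mg/L.

t_c ≈ 1.99 d; D_c ≈ 2.85 mg/L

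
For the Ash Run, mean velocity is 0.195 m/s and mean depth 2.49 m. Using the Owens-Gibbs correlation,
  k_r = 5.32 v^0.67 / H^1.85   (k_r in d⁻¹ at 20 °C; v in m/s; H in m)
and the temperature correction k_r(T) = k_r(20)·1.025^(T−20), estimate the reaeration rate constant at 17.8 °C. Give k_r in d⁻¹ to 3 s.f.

k_r ≈ 0.312 d⁻¹

k_r(20) = 5.32 × 0.195^0.67 / 2.49^1.85 = 5.32 × 0.3344 / 5.407 = 0.3291 d⁻¹.
k_r(17.8) = 0.3291 × 1.025^(17.8−20) = 0.3291 × 0.9471 = 0.3117 d⁻¹.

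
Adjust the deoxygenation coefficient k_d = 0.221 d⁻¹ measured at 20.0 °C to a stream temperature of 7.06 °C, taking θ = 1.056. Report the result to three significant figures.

k_d ≈ 0.109 d⁻¹

k_d(T₂) = k_d(T₁) · θ^(T₂−T₁) = 0.221 × 1.056^(7.06−20.0)
= 0.221 × 1.056^-12.9 = 0.221 × 0.4941 = 0.1092 d⁻¹.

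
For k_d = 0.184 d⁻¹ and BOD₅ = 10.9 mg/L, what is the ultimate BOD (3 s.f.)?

BOD₅ = L₀(1 − e^(−5k_d)) ⇒ L₀ = BOD₅ / (1 − e^(−5×0.184))
= 10.9 / (1 − 0.3985) = 10.9 / 0.6015 = 18.12 mg/L.

L₀ ≈ 18.1 mg/L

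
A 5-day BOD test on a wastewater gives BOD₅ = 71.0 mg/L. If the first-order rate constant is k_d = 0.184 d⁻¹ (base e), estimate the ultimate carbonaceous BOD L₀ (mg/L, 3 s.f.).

L₀ ≈ 118 mg/L

BOD₅ = L₀(1 − e^(−5k_d)) ⇒ L₀ = BOD₅ / (1 − e^(−5×0.184))
= 71.0 / (1 − 0.3985) = 71.0 / 0.6015 = 118.0 mg/L.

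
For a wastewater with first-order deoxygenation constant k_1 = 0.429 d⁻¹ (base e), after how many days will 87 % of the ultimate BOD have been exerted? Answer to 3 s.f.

y/L₀ = 1 − e^(−k_1 t) = 0.87 ⇒ e^(−k_1 t) = 0.130
t = −ln(0.130) / 0.429 = 2.040 / 0.429 = 4.756 d.

t ≈ 4.76 d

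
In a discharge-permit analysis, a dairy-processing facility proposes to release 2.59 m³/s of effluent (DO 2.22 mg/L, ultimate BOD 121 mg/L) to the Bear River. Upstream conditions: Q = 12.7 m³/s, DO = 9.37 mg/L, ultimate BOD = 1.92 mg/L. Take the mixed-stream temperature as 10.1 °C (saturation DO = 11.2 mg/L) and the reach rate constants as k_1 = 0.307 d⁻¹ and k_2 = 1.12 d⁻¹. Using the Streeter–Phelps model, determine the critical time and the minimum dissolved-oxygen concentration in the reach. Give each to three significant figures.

Mixed DO = (12.7×9.37 + 2.59×2.22)/(12.7+2.59) = 124.7/15.29 = 8.159 mg/L.
Mixed L₀ = (12.7×1.92 + 2.59×121)/(15.29) = 337.8/15.29 = 22.09 mg/L.
Initial deficit D₀ = C_s − DO₀ = 11.2 − 8.159 = 3.041 mg/L.
t_c = (1/0.8130) ln[(1.12/0.307)(1 − 3.041×0.8130/(0.307×22.09))] = 1.230 × ln(2.318) = 1.034 d.
D_c = (0.307/1.12) × 22.09 × e^(−0.307×1.034) = 0.2741 × 22.09 × 0.7280 = 4.408 mg/L.
Minimum DO = 11.2 − 4.408 = 6.792 mg/L.

t_c ≈ 1.03 d; minimum DO ≈ 6.79 mg/L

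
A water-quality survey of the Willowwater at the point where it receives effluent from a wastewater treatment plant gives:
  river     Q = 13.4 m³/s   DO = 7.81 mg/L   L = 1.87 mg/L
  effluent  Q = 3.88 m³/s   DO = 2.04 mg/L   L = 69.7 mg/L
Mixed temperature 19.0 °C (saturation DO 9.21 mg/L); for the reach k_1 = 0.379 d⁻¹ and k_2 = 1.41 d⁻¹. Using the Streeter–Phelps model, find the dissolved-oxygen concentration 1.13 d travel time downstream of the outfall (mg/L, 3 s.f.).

Mixed DO = (13.4×7.81 + 3.88×2.04)/(13.4+3.88) = 112.6/17.28 = 6.514 mg/L.
Mixed L₀ = (13.4×1.87 + 3.88×69.7)/(17.28) = 295.5/17.28 = 17.10 mg/L.
Initial deficit D₀ = C_s − DO₀ = 9.21 − 6.514 = 2.696 mg/L.
D(1.13) = [0.379×17.10/(1.41−0.379)](e^(−0.379×1.13) − e^(−1.41×1.13)) + 2.696 e^(−1.41×1.13)
= 6.286 × (0.6516 − 0.2033) + 2.696 × 0.2033 = 3.366 mg/L.
DO = 9.21 − 3.366 = 5.844 mg/L.

DO ≈ 5.84 mg/L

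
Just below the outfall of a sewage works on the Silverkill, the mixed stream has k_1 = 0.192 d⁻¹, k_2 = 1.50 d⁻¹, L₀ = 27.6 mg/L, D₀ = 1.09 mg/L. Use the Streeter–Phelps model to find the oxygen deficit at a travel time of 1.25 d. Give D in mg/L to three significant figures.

k_1 L₀/(k_2−k_1) = 0.192×27.6/(1.50−0.192) = 5.299/1.308 = 4.051 mg/L.
e^(−k_1 t) = e^(−0.192×1.250) = 0.7866; e^(−k_2 t) = e^(−1.50×1.250) = 0.1534.
D = 4.051 × (0.7866 − 0.1534) + 1.09 × 0.1534 = 2.566 + 0.1672 = 2.733 mg/L.

D ≈ 2.73 mg/L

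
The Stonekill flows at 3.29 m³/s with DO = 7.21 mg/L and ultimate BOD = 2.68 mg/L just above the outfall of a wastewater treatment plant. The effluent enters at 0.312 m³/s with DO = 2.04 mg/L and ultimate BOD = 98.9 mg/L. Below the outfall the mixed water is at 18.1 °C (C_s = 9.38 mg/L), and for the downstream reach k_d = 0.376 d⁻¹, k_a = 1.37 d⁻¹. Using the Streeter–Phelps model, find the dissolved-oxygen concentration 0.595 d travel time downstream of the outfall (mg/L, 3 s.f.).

Mixed DO = (3.29×7.21 + 0.312×2.04)/(3.29+0.312) = 24.36/3.602 = 6.762 mg/L.
Mixed L₀ = (3.29×2.68 + 0.312×98.9)/(3.602) = 39.67/3.602 = 11.01 mg/L.
Initial deficit D₀ = C_s − DO₀ = 9.38 − 6.762 = 2.618 mg/L.
D(0.595) = [0.376×11.01/(1.37−0.376)](e^(−0.376×0.595) − e^(−1.37×0.595)) + 2.618 e^(−1.37×0.595)
= 4.166 × (0.7995 − 0.4426) + 2.618 × 0.4426 = 2.646 mg/L.
DO = 9.38 − 2.646 = 6.734 mg/L.

DO ≈ 6.73 mg/L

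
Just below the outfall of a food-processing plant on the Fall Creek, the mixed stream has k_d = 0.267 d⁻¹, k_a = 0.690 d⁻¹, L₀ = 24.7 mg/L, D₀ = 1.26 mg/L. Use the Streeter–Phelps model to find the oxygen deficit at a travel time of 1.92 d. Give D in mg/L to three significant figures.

D ≈ 5.53 mg/L

k_d L₀/(k_a−k_d) = 0.267×24.7/(0.690−0.267) = 6.595/0.4230 = 15.59 mg/L.
e^(−k_d t) = e^(−0.267×1.920) = 0.5989; e^(−k_a t) = e^(−0.690×1.920) = 0.2659.
D = 15.59 × (0.5989 − 0.2659) + 1.26 × 0.2659 = 5.193 + 0.3350 = 5.528 mg/L.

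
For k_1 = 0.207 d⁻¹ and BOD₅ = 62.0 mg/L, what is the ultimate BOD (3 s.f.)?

L₀ ≈ 96.2 mg/L

BOD₅ = L₀(1 − e^(−5k_1)) ⇒ L₀ = BOD₅ / (1 − e^(−5×0.207))
= 62.0 / (1 − 0.3552) = 62.0 / 0.6448 = 96.16 mg/L.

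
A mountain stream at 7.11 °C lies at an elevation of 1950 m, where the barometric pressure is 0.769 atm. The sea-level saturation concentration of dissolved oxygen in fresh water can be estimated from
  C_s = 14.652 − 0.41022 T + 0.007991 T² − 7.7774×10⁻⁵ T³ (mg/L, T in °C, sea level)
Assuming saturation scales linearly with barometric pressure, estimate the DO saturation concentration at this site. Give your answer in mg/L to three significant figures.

C_s ≈ 9.31 mg/L

At sea level: C_s = 14.652 − 0.41022×7.11 + 0.007991×7.11² − 7.7774×10⁻⁵×7.11³ = 12.11 mg/L.
Pressure correction: C_s' = 12.11 × 0.769 = 9.314 mg/L.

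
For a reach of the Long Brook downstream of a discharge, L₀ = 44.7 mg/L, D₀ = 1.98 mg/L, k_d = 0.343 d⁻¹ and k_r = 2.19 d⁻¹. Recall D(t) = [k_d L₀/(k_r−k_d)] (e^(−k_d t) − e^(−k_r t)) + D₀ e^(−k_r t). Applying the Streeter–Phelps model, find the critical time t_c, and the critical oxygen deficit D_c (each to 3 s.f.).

With k_r/k_d = 6.385 and 1 − D₀(k_r−k_d)/(k_d L₀) = 0.7615,
t_c = ln(6.385 × 0.7615) / (2.19 − 0.343) = ln(4.862) / 1.847 = 1.581/1.847 = 0.8562 d.
L(t_c) = L₀ e^(−k_d t_c) = 44.7 × 0.7455 = 33.32 mg/L, and at the critical point k_r D_c = k_d L, so D_c = (0.343/2.19) × 33.32 = 5.219 mg/L.

t_c ≈ 0.856 d; D_c ≈ 5.22 mg/L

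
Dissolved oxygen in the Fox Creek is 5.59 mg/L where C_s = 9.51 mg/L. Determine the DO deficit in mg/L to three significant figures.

D = C_s − C = 9.51 − 5.59 = 3.92 mg/L.

D ≈ 3.92 mg/L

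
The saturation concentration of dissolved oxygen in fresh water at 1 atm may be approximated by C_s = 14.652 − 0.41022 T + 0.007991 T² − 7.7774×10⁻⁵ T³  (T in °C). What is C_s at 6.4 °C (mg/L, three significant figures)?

C_s = 14.652 − 0.41022×6.4 + 0.007991×6.4² − 7.7774×10⁻⁵×6.4³ = 12.33 mg/L.

C_s ≈ 12.3 mg/L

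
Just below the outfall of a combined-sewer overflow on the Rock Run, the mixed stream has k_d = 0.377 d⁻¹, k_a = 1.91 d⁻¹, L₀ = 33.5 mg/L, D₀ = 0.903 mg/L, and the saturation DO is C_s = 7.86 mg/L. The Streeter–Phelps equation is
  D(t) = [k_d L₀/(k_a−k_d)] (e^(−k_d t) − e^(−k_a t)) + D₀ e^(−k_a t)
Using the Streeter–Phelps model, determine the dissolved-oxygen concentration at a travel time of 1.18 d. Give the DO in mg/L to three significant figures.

DO ≈ 3.35 mg/L

k_d L₀/(k_a−k_d) = 0.377×33.5/(1.91−0.377) = 12.63/1.533 = 8.238 mg/L.
e^(−k_d t) = e^(−0.377×1.180) = 0.6409; e^(−k_a t) = e^(−1.91×1.180) = 0.1050.
D = 8.238 × (0.6409 − 0.1050) + 0.903 × 0.1050 = 4.415 + 0.09481 = 4.510 mg/L.
DO = C_s − D = 7.86 − 4.510 = 3.350 mg/L.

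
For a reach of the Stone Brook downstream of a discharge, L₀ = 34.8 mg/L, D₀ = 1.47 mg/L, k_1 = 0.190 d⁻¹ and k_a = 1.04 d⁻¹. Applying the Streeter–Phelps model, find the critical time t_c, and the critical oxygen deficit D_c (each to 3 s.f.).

t_c ≈ 1.75 d; D_c ≈ 4.56 mg/L

At the critical point dD/dt = 0, so k_1 L₀ e^(−k_1 t) = k_a D. Substituting D(t) from the Streeter–Phelps equation and solving for t gives
t_c = ln[(k_a/k_1)(1 − D₀(k_a−k_1)/(k_1 L₀))] / (k_a−k_1).
Here k_a−k_1 = 0.8500 d⁻¹ and 1 − D₀(k_a−k_1)/(k_1 L₀) = 1 − 1.47×0.8500/(0.190×34.8) = 0.8110, so
t_c = ln(5.474 × 0.8110) / 0.8500 = 1.490 / 0.8500 = 1.754 d.
L(t_c) = L₀ e^(−k_1 t_c) = 34.8 × 0.7166 = 24.94 mg/L, and at the critical point k_a D_c = k_1 L, so D_c = (0.190/1.04) × 24.94 = 4.556 mg/L.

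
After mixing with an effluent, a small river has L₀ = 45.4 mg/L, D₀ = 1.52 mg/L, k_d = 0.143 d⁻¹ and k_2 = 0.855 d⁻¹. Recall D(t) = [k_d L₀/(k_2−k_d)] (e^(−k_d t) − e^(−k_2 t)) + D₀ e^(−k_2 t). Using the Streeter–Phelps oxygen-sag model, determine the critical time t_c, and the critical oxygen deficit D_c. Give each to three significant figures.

At the critical point dD/dt = 0, so k_d L₀ e^(−k_d t) = k_2 D. Substituting D(t) from the Streeter–Phelps equation and solving for t gives
t_c = ln[(k_2/k_d)(1 − D₀(k_2−k_d)/(k_d L₀))] / (k_2−k_d).
Here k_2−k_d = 0.7120 d⁻¹ and 1 − D₀(k_2−k_d)/(k_d L₀) = 1 − 1.52×0.7120/(0.143×45.4) = 0.8333, so
t_c = ln(5.979 × 0.8333) / 0.7120 = 1.606 / 0.7120 = 2.255 d.
L(t_c) = L₀ e^(−k_d t_c) = 45.4 × 0.7243 = 32.88 mg/L, and at the critical point k_2 D_c = k_d L, so D_c = (0.143/0.855) × 32.88 = 5.500 mg/L.

t_c ≈ 2.26 d; D_c ≈ 5.50 mg/L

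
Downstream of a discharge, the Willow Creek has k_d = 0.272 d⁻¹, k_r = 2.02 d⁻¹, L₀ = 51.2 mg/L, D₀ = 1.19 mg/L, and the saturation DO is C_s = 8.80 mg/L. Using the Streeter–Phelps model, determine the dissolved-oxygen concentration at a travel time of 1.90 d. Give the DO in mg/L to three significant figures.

DO ≈ 4.19 mg/L

k_d L₀/(k_r−k_d) = 0.272×51.2/(2.02−0.272) = 13.93/1.748 = 7.967 mg/L.
e^(−k_d t) = e^(−0.272×1.900) = 0.5964; e^(−k_r t) = e^(−2.02×1.900) = 0.02154.
D = 7.967 × (0.5964 − 0.02154) + 1.19 × 0.02154 = 4.580 + 0.02563 = 4.606 mg/L.
DO = C_s − D = 8.80 − 4.606 = 4.194 mg/L.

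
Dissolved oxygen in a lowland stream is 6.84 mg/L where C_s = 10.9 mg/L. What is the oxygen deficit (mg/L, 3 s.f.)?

D ≈ 4.06 mg/L

D = C_s − C = 10.9 − 6.84 = 4.06 mg/L.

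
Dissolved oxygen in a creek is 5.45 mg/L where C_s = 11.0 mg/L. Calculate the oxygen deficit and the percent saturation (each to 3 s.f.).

D = C_s − C = 11.0 − 5.45 = 5.55 mg/L.
% saturation = 5.45/11.0 × 100 = 49.5 %.

D ≈ 5.55 mg/L; 49.5 % saturation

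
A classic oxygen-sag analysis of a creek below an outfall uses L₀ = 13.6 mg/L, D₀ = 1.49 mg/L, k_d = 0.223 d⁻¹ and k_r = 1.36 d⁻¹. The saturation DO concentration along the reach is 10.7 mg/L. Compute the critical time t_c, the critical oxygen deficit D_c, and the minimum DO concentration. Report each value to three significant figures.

t_c = [1/(k_r−k_d)] ln[(k_r/k_d)(1 − D₀(k_r−k_d)/(k_d L₀))]
= [1/(1.36−0.223)] ln[(1.36/0.223)(1 − 1.49×1.137/(0.223×13.6))]
= (1/1.137) ln[6.099 × 0.4414] = 0.8795 × ln(2.692) = 0.8795 × 0.9903 = 0.8709 d.
L(t_c) = L₀ e^(−k_d t_c) = 13.6 × 0.8235 = 11.20 mg/L, and at the critical point k_r D_c = k_d L, so D_c = (0.223/1.36) × 11.20 = 1.836 mg/L.
Minimum DO = C_s − D_c = 10.7 − 1.836 = 8.864 mg/L.

t_c ≈ 0.871 d; D_c ≈ 1.84 mg/L; min DO ≈ 8.86 mg/L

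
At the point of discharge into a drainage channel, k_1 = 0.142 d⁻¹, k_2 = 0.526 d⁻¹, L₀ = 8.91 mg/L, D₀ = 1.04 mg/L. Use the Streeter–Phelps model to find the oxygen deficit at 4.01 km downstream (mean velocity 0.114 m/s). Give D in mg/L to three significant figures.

Travel time t = x/v = 4.01 km / (0.114 m/s) = 4010 m / 0.114 m/s = 35180 s = 0.4071 d.
k_1 L₀/(k_2−k_1) = 0.142×8.91/(0.526−0.142) = 1.265/0.3840 = 3.295 mg/L.
e^(−k_1 t) = e^(−0.142×0.4071) = 0.9438; e^(−k_2 t) = e^(−0.526×0.4071) = 0.8072.
D = 3.295 × (0.9438 − 0.8072) + 1.04 × 0.8072 = 0.4501 + 0.8395 = 1.290 mg/L.

D ≈ 1.29 mg/L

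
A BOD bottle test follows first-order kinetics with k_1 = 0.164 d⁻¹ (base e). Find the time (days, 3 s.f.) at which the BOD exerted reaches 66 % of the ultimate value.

t ≈ 6.58 d

y/L₀ = 1 − e^(−k_1 t) = 0.66 ⇒ e^(−k_1 t) = 0.340
t = −ln(0.340) / 0.164 = 1.079 / 0.164 = 6.578 d.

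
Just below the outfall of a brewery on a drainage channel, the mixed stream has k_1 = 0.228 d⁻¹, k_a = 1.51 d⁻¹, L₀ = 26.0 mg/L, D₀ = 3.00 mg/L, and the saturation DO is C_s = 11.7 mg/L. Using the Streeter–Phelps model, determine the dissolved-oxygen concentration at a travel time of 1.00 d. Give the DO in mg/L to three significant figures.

DO ≈ 8.38 mg/L

k_1 L₀/(k_a−k_1) = 0.228×26.0/(1.51−0.228) = 5.928/1.282 = 4.624 mg/L.
e^(−k_1 t) = e^(−0.228×1.000) = 0.7961; e^(−k_a t) = e^(−1.51×1.000) = 0.2209.
D = 4.624 × (0.7961 − 0.2209) + 3.00 × 0.2209 = 2.660 + 0.6627 = 3.323 mg/L.
DO = C_s − D = 11.7 − 3.323 = 8.377 mg/L.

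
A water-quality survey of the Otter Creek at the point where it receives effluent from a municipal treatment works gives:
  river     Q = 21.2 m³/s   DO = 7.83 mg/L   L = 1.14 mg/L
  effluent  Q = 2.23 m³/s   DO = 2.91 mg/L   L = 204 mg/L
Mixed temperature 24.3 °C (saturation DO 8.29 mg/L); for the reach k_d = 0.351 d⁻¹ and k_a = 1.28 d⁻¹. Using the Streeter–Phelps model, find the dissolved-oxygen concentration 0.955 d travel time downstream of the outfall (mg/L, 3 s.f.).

Mixed DO = (21.2×7.83 + 2.23×2.91)/(21.2+2.23) = 172.5/23.43 = 7.362 mg/L.
Mixed L₀ = (21.2×1.14 + 2.23×204)/(23.43) = 479.1/23.43 = 20.45 mg/L.
Initial deficit D₀ = C_s − DO₀ = 8.29 − 7.362 = 0.9283 mg/L.
D(0.955) = [0.351×20.45/(1.28−0.351)](e^(−0.351×0.955) − e^(−1.28×0.955)) + 0.9283 e^(−1.28×0.955)
= 7.726 × (0.7152 − 0.2945) + 0.9283 × 0.2945 = 3.523 mg/L.
DO = 8.29 − 3.523 = 4.767 mg/L.

DO ≈ 4.77 mg/L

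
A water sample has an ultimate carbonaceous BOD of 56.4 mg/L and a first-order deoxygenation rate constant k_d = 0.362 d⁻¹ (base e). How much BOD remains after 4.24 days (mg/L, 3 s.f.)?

L ≈ 12.2 mg/L

L_t = L₀ e^(−k_d t) = 56.4 × e^(−0.362×4.24) = 56.4 × 0.2155 = 12.15 mg/L.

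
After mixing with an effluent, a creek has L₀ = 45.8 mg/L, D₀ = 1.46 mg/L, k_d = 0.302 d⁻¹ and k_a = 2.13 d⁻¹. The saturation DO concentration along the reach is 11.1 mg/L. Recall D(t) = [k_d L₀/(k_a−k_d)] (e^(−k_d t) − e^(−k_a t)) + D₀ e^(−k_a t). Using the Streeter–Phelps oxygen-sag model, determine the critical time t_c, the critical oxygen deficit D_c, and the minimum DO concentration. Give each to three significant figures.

t_c = [1/(k_a−k_d)] ln[(k_a/k_d)(1 − D₀(k_a−k_d)/(k_d L₀))]
= [1/(2.13−0.302)] ln[(2.13/0.302)(1 − 1.46×1.828/(0.302×45.8))]
= (1/1.828) ln[7.053 × 0.8070] = 0.5470 × ln(5.692) = 0.5470 × 1.739 = 0.9514 d.
L(t_c) = L₀ e^(−k_d t_c) = 45.8 × 0.7503 = 34.36 mg/L, and at the critical point k_a D_c = k_d L, so D_c = (0.302/2.13) × 34.36 = 4.872 mg/L.
Minimum DO = C_s − D_c = 11.1 − 4.872 = 6.228 mg/L.

t_c ≈ 0.951 d; D_c ≈ 4.87 mg/L; min DO ≈ 6.23 mg/L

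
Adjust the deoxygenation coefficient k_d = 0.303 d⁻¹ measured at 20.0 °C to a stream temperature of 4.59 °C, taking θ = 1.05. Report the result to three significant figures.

k_d(T₂) = k_d(T₁) · θ^(T₂−T₁) = 0.303 × 1.05^(4.59−20.0)
= 0.303 × 1.05^-15.4 = 0.303 × 0.4715 = 0.1429 d⁻¹.

k_d ≈ 0.143 d⁻¹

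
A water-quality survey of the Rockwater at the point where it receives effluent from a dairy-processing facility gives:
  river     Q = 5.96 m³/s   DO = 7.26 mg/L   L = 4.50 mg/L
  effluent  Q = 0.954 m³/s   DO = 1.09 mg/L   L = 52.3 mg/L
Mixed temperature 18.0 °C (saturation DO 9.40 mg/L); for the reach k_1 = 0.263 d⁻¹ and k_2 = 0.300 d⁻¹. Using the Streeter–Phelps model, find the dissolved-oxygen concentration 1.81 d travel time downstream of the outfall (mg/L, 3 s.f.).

DO ≈ 4.49 mg/L

Mixed DO = (5.96×7.26 + 0.954×1.09)/(5.96+0.954) = 44.31/6.914 = 6.409 mg/L.
Mixed L₀ = (5.96×4.50 + 0.954×52.3)/(6.914) = 76.71/6.914 = 11.10 mg/L.
Initial deficit D₀ = C_s − DO₀ = 9.40 − 6.409 = 2.991 mg/L.
D(1.81) = [0.263×11.10/(0.300−0.263)](e^(−0.263×1.81) − e^(−0.300×1.81)) + 2.991 e^(−0.300×1.81)
= 78.87 × (0.6212 − 0.5810) + 2.991 × 0.5810 = 4.912 mg/L.
DO = 9.40 − 4.912 = 4.488 mg/L.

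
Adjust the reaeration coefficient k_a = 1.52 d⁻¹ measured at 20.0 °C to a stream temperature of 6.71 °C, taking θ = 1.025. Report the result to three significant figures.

k_a ≈ 1.09 d⁻¹

k_a(T₂) = k_a(T₁) · θ^(T₂−T₁) = 1.52 × 1.025^(6.71−20.0)
= 1.52 × 1.025^-13.3 = 1.52 × 0.7202 = 1.095 d⁻¹.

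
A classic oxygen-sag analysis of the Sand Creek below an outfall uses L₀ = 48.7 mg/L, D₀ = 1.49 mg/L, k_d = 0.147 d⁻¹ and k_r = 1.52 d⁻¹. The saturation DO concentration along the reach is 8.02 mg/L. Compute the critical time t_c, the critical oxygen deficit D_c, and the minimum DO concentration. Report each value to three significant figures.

At the critical point dD/dt = 0, so k_d L₀ e^(−k_d t) = k_r D. Substituting D(t) from the Streeter–Phelps equation and solving for t gives
t_c = ln[(k_r/k_d)(1 − D₀(k_r−k_d)/(k_d L₀))] / (k_r−k_d).
Here k_r−k_d = 1.373 d⁻¹ and 1 − D₀(k_r−k_d)/(k_d L₀) = 1 − 1.49×1.373/(0.147×48.7) = 0.7142, so
t_c = ln(10.34 × 0.7142) / 1.373 = 1.999 / 1.373 = 1.456 d.
L(t_c) = L₀ e^(−k_d t_c) = 48.7 × 0.8073 = 39.31 mg/L, and at the critical point k_r D_c = k_d L, so D_c = (0.147/1.52) × 39.31 = 3.802 mg/L.
Minimum DO = C_s − D_c = 8.02 − 3.802 = 4.218 mg/L.

t_c ≈ 1.46 d; D_c ≈ 3.80 mg/L; min DO ≈ 4.22 mg/L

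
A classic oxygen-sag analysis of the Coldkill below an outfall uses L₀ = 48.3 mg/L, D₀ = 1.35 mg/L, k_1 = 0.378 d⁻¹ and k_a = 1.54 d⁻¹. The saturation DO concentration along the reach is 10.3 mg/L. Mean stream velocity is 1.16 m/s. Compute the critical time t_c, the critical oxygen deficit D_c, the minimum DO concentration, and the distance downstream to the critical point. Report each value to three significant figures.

At the critical point dD/dt = 0, so k_1 L₀ e^(−k_1 t) = k_a D. Substituting D(t) from the Streeter–Phelps equation and solving for t gives
t_c = ln[(k_a/k_1)(1 − D₀(k_a−k_1)/(k_1 L₀))] / (k_a−k_1).
Here k_a−k_1 = 1.162 d⁻¹ and 1 − D₀(k_a−k_1)/(k_1 L₀) = 1 − 1.35×1.162/(0.378×48.3) = 0.9141, so
t_c = ln(4.074 × 0.9141) / 1.162 = 1.315 / 1.162 = 1.132 d.
D_c = (k_1/k_a) L₀ e^(−k_1 t_c) = (0.378/1.54) × 48.3 × e^(−0.378×1.132) = 0.2455 × 48.3 × 0.6520 = 7.730 mg/L.
Minimum DO = C_s − D_c = 10.3 − 7.730 = 2.570 mg/L.
x_c = v t_c = 1.16 m/s × 1.132 d × 86400 s/d = 113400 m ≈ 113 km.

t_c ≈ 1.13 d; D_c ≈ 7.73 mg/L; min DO ≈ 2.57 mg/L; x_c ≈ 113 km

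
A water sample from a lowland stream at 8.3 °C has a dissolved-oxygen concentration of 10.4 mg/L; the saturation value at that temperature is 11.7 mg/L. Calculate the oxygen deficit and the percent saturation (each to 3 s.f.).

D ≈ 1.30 mg/L; 88.9 % saturation

D = C_s − C = 11.7 − 10.4 = 1.30 mg/L.
% saturation = 10.4/11.7 × 100 = 88.9 %.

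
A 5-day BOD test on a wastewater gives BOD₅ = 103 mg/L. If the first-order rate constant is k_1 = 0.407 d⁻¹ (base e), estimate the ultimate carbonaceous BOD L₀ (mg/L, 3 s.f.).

BOD₅ = L₀(1 − e^(−5k_1)) ⇒ L₀ = BOD₅ / (1 − e^(−5×0.407))
= 103 / (1 − 0.1307) = 103 / 0.8693 = 118.5 mg/L.

L₀ ≈ 118 mg/L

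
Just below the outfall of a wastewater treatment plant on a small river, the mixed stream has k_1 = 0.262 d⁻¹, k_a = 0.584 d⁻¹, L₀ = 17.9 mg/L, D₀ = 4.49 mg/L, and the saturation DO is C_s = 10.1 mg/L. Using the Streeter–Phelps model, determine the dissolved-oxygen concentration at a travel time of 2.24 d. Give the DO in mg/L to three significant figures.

k_1 L₀/(k_a−k_1) = 0.262×17.9/(0.584−0.262) = 4.690/0.3220 = 14.56 mg/L.
e^(−k_1 t) = e^(−0.262×2.240) = 0.5561; e^(−k_a t) = e^(−0.584×2.240) = 0.2703.
D = 14.56 × (0.5561 − 0.2703) + 4.49 × 0.2703 = 4.162 + 1.214 = 5.375 mg/L.
DO = C_s − D = 10.1 − 5.375 = 4.725 mg/L.

DO ≈ 4.72 mg/L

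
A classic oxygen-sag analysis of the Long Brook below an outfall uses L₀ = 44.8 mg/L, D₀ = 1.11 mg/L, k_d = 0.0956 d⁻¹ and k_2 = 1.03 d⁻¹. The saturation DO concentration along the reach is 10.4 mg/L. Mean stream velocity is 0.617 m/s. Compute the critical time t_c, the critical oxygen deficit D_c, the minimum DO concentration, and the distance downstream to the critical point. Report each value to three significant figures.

At the critical point dD/dt = 0, so k_d L₀ e^(−k_d t) = k_2 D. Substituting D(t) from the Streeter–Phelps equation and solving for t gives
t_c = ln[(k_2/k_d)(1 − D₀(k_2−k_d)/(k_d L₀))] / (k_2−k_d).
Here k_2−k_d = 0.9344 d⁻¹ and 1 − D₀(k_2−k_d)/(k_d L₀) = 1 − 1.11×0.9344/(0.0956×44.8) = 0.7578, so
t_c = ln(10.77 × 0.7578) / 0.9344 = 2.100 / 0.9344 = 2.247 d.
D_c = (k_d/k_2) L₀ e^(−k_d t_c) = (0.0956/1.03) × 44.8 × e^(−0.0956×2.247) = 0.09282 × 44.8 × 0.8067 = 3.354 mg/L.
Minimum DO = C_s − D_c = 10.4 − 3.354 = 7.046 mg/L.
x_c = v t_c = 0.617 m/s × 2.247 d × 86400 s/d = 119800 m ≈ 120 km.

t_c ≈ 2.25 d; D_c ≈ 3.35 mg/L; min DO ≈ 7.05 mg/L; x_c ≈ 120 km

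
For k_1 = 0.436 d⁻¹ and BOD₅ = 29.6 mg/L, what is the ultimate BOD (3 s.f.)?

BOD₅ = L₀(1 − e^(−5k_1)) ⇒ L₀ = BOD₅ / (1 − e^(−5×0.436))
= 29.6 / (1 − 0.1130) = 29.6 / 0.8870 = 33.37 mg/L.

L₀ ≈ 33.4 mg/L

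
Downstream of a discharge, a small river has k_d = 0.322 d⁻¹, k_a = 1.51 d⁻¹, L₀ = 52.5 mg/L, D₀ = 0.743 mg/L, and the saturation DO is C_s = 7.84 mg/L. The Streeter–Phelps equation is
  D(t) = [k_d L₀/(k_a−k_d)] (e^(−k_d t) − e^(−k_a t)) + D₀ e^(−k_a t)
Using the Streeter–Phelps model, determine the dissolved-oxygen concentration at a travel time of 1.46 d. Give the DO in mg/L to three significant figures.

DO ≈ 0.435 mg/L

k_d L₀/(k_a−k_d) = 0.322×52.5/(1.51−0.322) = 16.91/1.188 = 14.23 mg/L.
e^(−k_d t) = e^(−0.322×1.460) = 0.6249; e^(−k_a t) = e^(−1.51×1.460) = 0.1103.
D = 14.23 × (0.6249 − 0.1103) + 0.743 × 0.1103 = 7.323 + 0.08195 = 7.405 mg/L.
DO = C_s − D = 7.84 − 7.405 = 0.4349 mg/L.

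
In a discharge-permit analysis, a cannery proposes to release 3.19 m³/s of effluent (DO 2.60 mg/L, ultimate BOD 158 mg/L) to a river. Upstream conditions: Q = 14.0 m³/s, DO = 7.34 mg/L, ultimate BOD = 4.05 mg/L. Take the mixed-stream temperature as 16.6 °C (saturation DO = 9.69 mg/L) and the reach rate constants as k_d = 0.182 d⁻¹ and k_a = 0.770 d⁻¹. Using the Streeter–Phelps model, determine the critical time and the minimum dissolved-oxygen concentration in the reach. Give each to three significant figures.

t_c ≈ 1.80 d; minimum DO ≈ 4.13 mg/L

Mixed DO = (14.0×7.34 + 3.19×2.60)/(14.0+3.19) = 111.1/17.19 = 6.460 mg/L.
Mixed L₀ = (14.0×4.05 + 3.19×158)/(17.19) = 560.7/17.19 = 32.62 mg/L.
Initial deficit D₀ = C_s − DO₀ = 9.69 − 6.460 = 3.230 mg/L.
t_c = (1/0.5880) ln[(0.770/0.182)(1 − 3.230×0.5880/(0.182×32.62))] = 1.701 × ln(2.877) = 1.797 d.
D_c = (0.182/0.770) × 32.62 × e^(−0.182×1.797) = 0.2364 × 32.62 × 0.7210 = 5.559 mg/L.
Minimum DO = 9.69 − 5.559 = 4.131 mg/L.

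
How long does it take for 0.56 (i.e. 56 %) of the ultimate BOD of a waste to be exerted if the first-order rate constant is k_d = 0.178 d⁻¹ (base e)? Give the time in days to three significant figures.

t ≈ 4.61 d

y/L₀ = 1 − e^(−k_d t) = 0.56 ⇒ e^(−k_d t) = 0.440
t = −ln(0.440) / 0.178 = 0.8210 / 0.178 = 4.612 d.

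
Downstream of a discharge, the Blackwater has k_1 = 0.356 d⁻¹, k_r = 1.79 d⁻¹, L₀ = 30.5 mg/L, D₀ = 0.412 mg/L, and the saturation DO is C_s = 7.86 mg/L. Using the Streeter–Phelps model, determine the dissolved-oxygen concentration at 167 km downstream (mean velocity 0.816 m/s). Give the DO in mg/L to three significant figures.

DO ≈ 4.70 mg/L

Travel time t = x/v = 167 km / (0.816 m/s) = 167000 m / 0.816 m/s = 204700 s = 2.369 d.
k_1 L₀/(k_r−k_1) = 0.356×30.5/(1.79−0.356) = 10.86/1.434 = 7.572 mg/L.
e^(−k_1 t) = e^(−0.356×2.369) = 0.4303; e^(−k_r t) = e^(−1.79×2.369) = 0.01441.
D = 7.572 × (0.4303 − 0.01441) + 0.412 × 0.01441 = 3.149 + 0.005936 = 3.155 mg/L.
DO = C_s − D = 7.86 − 3.155 = 4.705 mg/L.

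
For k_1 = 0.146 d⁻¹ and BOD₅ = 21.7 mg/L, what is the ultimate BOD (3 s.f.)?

BOD₅ = L₀(1 − e^(−5k_1)) ⇒ L₀ = BOD₅ / (1 − e^(−5×0.146))
= 21.7 / (1 − 0.4819) = 21.7 / 0.5181 = 41.88 mg/L.

L₀ ≈ 41.9 mg/L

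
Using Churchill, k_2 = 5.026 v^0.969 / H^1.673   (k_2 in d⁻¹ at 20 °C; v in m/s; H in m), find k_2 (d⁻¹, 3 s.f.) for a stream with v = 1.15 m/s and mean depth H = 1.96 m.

k_2 ≈ 1.87 d⁻¹

k_2 = 5.026 × 1.15^0.969 / 1.96^1.673 = 5.026 × 1.145 / 3.083 = 1.867 d⁻¹.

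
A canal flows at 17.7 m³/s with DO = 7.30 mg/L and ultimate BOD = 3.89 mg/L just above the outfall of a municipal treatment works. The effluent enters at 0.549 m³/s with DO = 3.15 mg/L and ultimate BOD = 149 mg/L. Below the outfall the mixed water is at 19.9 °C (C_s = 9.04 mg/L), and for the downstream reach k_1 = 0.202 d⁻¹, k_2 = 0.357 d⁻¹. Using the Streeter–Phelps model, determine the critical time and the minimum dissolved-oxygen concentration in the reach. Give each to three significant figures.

Mixed DO = (17.7×7.30 + 0.549×3.15)/(17.7+0.549) = 130.9/18.25 = 7.175 mg/L.
Mixed L₀ = (17.7×3.89 + 0.549×149)/(18.25) = 150.7/18.25 = 8.255 mg/L.
Initial deficit D₀ = C_s − DO₀ = 9.04 − 7.175 = 1.865 mg/L.
t_c = (1/0.1550) ln[(0.357/0.202)(1 − 1.865×0.1550/(0.202×8.255))] = 6.452 × ln(1.461) = 2.446 d.
D_c = (0.202/0.357) × 8.255 × e^(−0.202×2.446) = 0.5658 × 8.255 × 0.6101 = 2.850 mg/L.
Minimum DO = 9.04 − 2.850 = 6.190 mg/L.

t_c ≈ 2.45 d; minimum DO ≈ 6.19 mg/L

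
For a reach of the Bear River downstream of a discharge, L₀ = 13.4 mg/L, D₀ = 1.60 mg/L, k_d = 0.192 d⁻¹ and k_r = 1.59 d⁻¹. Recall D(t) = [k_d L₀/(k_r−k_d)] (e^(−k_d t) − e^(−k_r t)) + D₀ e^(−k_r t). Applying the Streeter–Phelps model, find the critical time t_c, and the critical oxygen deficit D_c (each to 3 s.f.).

With k_r/k_d = 8.281 and 1 − D₀(k_r−k_d)/(k_d L₀) = 0.1306,
t_c = ln(8.281 × 0.1306) / (1.59 − 0.192) = ln(1.082) / 1.398 = 0.07836/1.398 = 0.05605 d.
D_c = (k_d/k_r) L₀ e^(−k_d t_c) = (0.192/1.59) × 13.4 × e^(−0.192×0.05605) = 0.1208 × 13.4 × 0.9893 = 1.601 mg/L.

t_c ≈ 0.0560 d; D_c ≈ 1.60 mg/L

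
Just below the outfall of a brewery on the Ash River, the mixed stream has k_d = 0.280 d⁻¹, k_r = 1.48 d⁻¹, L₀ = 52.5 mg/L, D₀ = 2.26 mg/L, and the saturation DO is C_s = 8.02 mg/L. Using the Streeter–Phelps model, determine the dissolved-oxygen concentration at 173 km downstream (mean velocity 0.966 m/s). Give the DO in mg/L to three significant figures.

Travel time t = x/v = 173 km / (0.966 m/s) = 173000 m / 0.966 m/s = 179100 s = 2.073 d.
k_d L₀/(k_r−k_d) = 0.280×52.5/(1.48−0.280) = 14.70/1.200 = 12.25 mg/L.
e^(−k_d t) = e^(−0.280×2.073) = 0.5597; e^(−k_r t) = e^(−1.48×2.073) = 0.04653.
D = 12.25 × (0.5597 − 0.04653) + 2.26 × 0.04653 = 6.286 + 0.1052 = 6.391 mg/L.
DO = C_s − D = 8.02 − 6.391 = 1.629 mg/L.

DO ≈ 1.63 mg/L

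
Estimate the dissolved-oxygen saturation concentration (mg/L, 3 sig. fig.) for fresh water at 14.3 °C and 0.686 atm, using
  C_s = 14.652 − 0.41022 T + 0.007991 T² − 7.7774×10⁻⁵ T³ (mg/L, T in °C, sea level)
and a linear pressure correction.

At sea level: C_s = 14.652 − 0.41022×14.3 + 0.007991×14.3² − 7.7774×10⁻⁵×14.3³ = 10.19 mg/L.
Pressure correction: C_s' = 10.19 × 0.686 = 6.992 mg/L.

C_s ≈ 6.99 mg/L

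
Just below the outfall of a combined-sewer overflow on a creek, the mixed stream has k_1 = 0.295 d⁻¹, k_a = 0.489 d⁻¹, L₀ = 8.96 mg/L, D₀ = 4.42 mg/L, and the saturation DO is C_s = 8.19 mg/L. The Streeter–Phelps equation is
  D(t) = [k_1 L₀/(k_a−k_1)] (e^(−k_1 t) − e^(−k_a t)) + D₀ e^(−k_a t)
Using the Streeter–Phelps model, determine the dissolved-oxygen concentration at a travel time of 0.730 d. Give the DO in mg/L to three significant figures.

k_1 L₀/(k_a−k_1) = 0.295×8.96/(0.489−0.295) = 2.643/0.1940 = 13.62 mg/L.
e^(−k_1 t) = e^(−0.295×0.7300) = 0.8063; e^(−k_a t) = e^(−0.489×0.7300) = 0.6998.
D = 13.62 × (0.8063 − 0.6998) + 4.42 × 0.6998 = 1.451 + 3.093 = 4.544 mg/L.
DO = C_s − D = 8.19 − 4.544 = 3.646 mg/L.

DO ≈ 3.65 mg/L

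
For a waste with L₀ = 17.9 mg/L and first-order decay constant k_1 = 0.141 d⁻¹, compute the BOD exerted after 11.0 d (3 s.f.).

y_t = L₀(1 − e^(−k_1 t)) = 17.9 × (1 − e^(−0.141×11.0))
= 17.9 × (1 − 0.2120) = 17.9 × 0.7880 = 14.10 mg/L.

y ≈ 14.1 mg/L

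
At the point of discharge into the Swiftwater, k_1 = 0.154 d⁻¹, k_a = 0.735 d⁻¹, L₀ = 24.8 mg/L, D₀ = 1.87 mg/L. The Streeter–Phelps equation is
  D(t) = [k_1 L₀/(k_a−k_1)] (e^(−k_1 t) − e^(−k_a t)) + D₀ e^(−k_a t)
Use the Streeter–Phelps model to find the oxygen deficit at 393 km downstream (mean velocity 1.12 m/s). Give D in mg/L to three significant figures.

Travel time t = x/v = 393 km / (1.12 m/s) = 393000 m / 1.12 m/s = 350900 s = 4.061 d.
k_1 L₀/(k_a−k_1) = 0.154×24.8/(0.735−0.154) = 3.819/0.5810 = 6.573 mg/L.
e^(−k_1 t) = e^(−0.154×4.061) = 0.5350; e^(−k_a t) = e^(−0.735×4.061) = 0.05054.
D = 6.573 × (0.5350 − 0.05054) + 1.87 × 0.05054 = 3.185 + 0.09451 = 3.279 mg/L.

D ≈ 3.28 mg/L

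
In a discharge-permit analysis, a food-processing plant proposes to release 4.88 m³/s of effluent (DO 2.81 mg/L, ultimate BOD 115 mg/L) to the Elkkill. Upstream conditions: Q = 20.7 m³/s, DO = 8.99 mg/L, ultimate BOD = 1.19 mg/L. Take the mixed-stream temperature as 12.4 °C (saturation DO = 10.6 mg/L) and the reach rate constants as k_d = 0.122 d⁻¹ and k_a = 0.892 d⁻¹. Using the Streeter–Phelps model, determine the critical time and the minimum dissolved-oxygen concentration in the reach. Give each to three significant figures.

t_c ≈ 0.683 d; minimum DO ≈ 7.72 mg/L

Mixed DO = (20.7×8.99 + 4.88×2.81)/(20.7+4.88) = 199.8/25.58 = 7.811 mg/L.
Mixed L₀ = (20.7×1.19 + 4.88×115)/(25.58) = 585.8/25.58 = 22.90 mg/L.
Initial deficit D₀ = C_s − DO₀ = 10.6 − 7.811 = 2.789 mg/L.
t_c = (1/0.7700) ln[(0.892/0.122)(1 − 2.789×0.7700/(0.122×22.90))] = 1.299 × ln(1.692) = 0.6829 d.
D_c = (0.122/0.892) × 22.90 × e^(−0.122×0.6829) = 0.1368 × 22.90 × 0.9201 = 2.882 mg/L.
Minimum DO = 10.6 − 2.882 = 7.718 mg/L.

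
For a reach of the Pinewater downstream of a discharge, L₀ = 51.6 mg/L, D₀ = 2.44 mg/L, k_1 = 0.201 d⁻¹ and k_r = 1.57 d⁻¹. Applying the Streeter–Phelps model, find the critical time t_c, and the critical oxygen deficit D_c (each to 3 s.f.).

With k_r/k_1 = 7.811 and 1 − D₀(k_r−k_1)/(k_1 L₀) = 0.6779,
t_c = ln(7.811 × 0.6779) / (1.57 − 0.201) = ln(5.295) / 1.369 = 1.667/1.369 = 1.218 d.
D_c = (k_1/k_r) L₀ e^(−k_1 t_c) = (0.201/1.57) × 51.6 × e^(−0.201×1.218) = 0.1280 × 51.6 × 0.7829 = 5.172 mg/L.

t_c ≈ 1.22 d; D_c ≈ 5.17 mg/L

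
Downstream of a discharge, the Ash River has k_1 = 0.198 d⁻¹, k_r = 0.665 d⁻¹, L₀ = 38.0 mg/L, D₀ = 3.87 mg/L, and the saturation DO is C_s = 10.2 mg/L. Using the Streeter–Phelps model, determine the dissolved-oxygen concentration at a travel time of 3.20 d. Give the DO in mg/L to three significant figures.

k_1 L₀/(k_r−k_1) = 0.198×38.0/(0.665−0.198) = 7.524/0.4670 = 16.11 mg/L.
e^(−k_1 t) = e^(−0.198×3.200) = 0.5307; e^(−k_r t) = e^(−0.665×3.200) = 0.1191.
D = 16.11 × (0.5307 − 0.1191) + 3.87 × 0.1191 = 6.631 + 0.4608 = 7.092 mg/L.
DO = C_s − D = 10.2 − 7.092 = 3.108 mg/L.

DO ≈ 3.11 mg/L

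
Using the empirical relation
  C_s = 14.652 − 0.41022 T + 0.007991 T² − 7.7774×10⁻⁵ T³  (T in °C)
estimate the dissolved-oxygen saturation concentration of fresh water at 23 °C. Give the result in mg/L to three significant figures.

C_s = 14.652 − 0.41022×23 + 0.007991×23² − 7.7774×10⁻⁵×23³ = 8.498 mg/L.

C_s ≈ 8.50 mg/L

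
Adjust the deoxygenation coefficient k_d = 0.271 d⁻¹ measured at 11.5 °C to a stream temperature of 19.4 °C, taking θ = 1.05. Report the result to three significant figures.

k_d ≈ 0.398 d⁻¹

k_d(T₂) = k_d(T₁) · θ^(T₂−T₁) = 0.271 × 1.05^(19.4−11.5)
= 0.271 × 1.05^7.90 = 0.271 × 1.470 = 0.3984 d⁻¹.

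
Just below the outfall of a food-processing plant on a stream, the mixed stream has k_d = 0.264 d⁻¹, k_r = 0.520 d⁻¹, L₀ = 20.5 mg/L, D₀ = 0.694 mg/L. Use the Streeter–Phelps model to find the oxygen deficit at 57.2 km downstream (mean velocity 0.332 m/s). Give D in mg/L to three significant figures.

Travel time t = x/v = 57.2 km / (0.332 m/s) = 57200 m / 0.332 m/s = 172300 s = 1.994 d.
k_d L₀/(k_r−k_d) = 0.264×20.5/(0.520−0.264) = 5.412/0.2560 = 21.14 mg/L.
e^(−k_d t) = e^(−0.264×1.994) = 0.5907; e^(−k_r t) = e^(−0.520×1.994) = 0.3545.
D = 21.14 × (0.5907 − 0.3545) + 0.694 × 0.3545 = 4.993 + 0.2461 = 5.239 mg/L.

D ≈ 5.24 mg/L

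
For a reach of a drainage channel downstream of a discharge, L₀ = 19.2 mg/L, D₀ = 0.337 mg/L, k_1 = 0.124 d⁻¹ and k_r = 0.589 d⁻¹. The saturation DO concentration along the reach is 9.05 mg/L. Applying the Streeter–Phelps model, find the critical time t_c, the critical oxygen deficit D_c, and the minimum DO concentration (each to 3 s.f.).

t_c ≈ 3.20 d; D_c ≈ 2.72 mg/L; min DO ≈ 6.33 mg/L

t_c = [1/(k_r−k_1)] ln[(k_r/k_1)(1 − D₀(k_r−k_1)/(k_1 L₀))]
= [1/(0.589−0.124)] ln[(0.589/0.124)(1 − 0.337×0.4650/(0.124×19.2))]
= (1/0.4650) ln[4.750 × 0.9342] = 2.151 × ln(4.437) = 2.151 × 1.490 = 3.204 d.
L(t_c) = L₀ e^(−k_1 t_c) = 19.2 × 0.6721 = 12.90 mg/L, and at the critical point k_r D_c = k_1 L, so D_c = (0.124/0.589) × 12.90 = 2.717 mg/L.
Minimum DO = C_s − D_c = 9.05 − 2.717 = 6.333 mg/L.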